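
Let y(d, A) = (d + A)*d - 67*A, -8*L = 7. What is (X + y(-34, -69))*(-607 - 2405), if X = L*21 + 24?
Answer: -48978885/2 ≈ -2.4489e+7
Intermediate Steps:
L = -7/8 (L = -⅛*7 = -7/8 ≈ -0.87500)
y(d, A) = -67*A + d*(A + d) (y(d, A) = (A + d)*d - 67*A = d*(A + d) - 67*A = -67*A + d*(A + d))
X = 45/8 (X = -7/8*21 + 24 = -147/8 + 24 = 45/8 ≈ 5.6250)
(X + y(-34, -69))*(-607 - 2405) = (45/8 + ((-34)² - 67*(-69) - 69*(-34)))*(-607 - 2405) = (45/8 + (1156 + 4623 + 2346))*(-3012) = (45/8 + 8125)*(-3012) = (65045/8)*(-3012) = -48978885/2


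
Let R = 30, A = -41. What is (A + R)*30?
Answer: -330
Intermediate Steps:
(A + R)*30 = (-41 + 30)*30 = -11*30 = -330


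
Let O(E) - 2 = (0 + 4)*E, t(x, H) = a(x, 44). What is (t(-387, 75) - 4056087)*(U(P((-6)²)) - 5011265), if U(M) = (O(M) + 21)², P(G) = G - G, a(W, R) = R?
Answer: 20323760677648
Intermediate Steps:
t(x, H) = 44
O(E) = 2 + 4*E (O(E) = 2 + (0 + 4)*E = 2 + 4*E)
P(G) = 0
U(M) = (23 + 4*M)² (U(M) = ((2 + 4*M) + 21)² = (23 + 4*M)²)
(t(-387, 75) - 4056087)*(U(P((-6)²)) - 5011265) = (44 - 4056087)*((23 + 4*0)² - 5011265) = -4056043*((23 + 0)² - 5011265) = -4056043*(23² - 5011265) = -4056043*(529 - 5011265) = -4056043*(-5010736) = 20323760677648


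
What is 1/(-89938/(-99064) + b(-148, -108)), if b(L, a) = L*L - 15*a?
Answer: 49532/1165235737 ≈ 4.2508e-5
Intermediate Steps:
b(L, a) = L² - 15*a
1/(-89938/(-99064) + b(-148, -108)) = 1/(-89938/(-99064) + ((-148)² - 15*(-108))) = 1/(-89938*(-1/99064) + (21904 + 1620)) = 1/(44969/49532 + 23524) = 1/(1165235737/49532) = 49532/1165235737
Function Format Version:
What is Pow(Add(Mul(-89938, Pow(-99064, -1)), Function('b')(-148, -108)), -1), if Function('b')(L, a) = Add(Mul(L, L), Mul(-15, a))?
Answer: Rational(49532, 1165235737) ≈ 4.2508e-5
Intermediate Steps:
Function('b')(L, a) = Add(Pow(L, 2), Mul(-15, a))
Pow(Add(Mul(-89938, Pow(-99064, -1)), Function('b')(-148, -108)), -1) = Pow(Add(Mul(-89938, Pow(-99064, -1)), Add(Pow(-148, 2), Mul(-15, -108))), -1) = Pow(Add(Mul(-89938, Rational(-1, 99064)), Add(21904, 1620)), -1) = Pow(Add(Rational(44969, 49532), 23524), -1) = Pow(Rational(1165235737, 49532), -1) = Rational(49532, 1165235737)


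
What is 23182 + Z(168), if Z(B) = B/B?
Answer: 23183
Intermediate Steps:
Z(B) = 1
23182 + Z(168) = 23182 + 1 = 23183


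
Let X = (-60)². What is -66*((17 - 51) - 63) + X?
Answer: 10002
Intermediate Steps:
X = 3600
-66*((17 - 51) - 63) + X = -66*((17 - 51) - 63) + 3600 = -66*(-34 - 63) + 3600 = -66*(-97) + 3600 = 6402 + 3600 = 10002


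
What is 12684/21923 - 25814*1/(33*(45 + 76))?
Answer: -46843010/7958049 ≈ -5.8862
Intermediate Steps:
12684/21923 - 25814*1/(33*(45 + 76)) = 12684*(1/21923) - 25814/(121*33) = 12684/21923 - 25814/3993 = -46843010/7958049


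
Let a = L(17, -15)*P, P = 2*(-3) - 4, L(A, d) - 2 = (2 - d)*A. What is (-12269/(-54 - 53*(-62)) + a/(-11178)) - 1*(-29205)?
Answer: 175828323653/6021216 ≈ 29201.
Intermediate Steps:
L(A, d) = 2 + A*(2 - d) (L(A, d) = 2 + (2 - d)*A = 2 + A*(2 - d))
P = -10 (P = -6 - 4 = -10)
a = -2910 (a = (2 + 2*17 - 1*17*(-15))*(-10) = (2 + 34 + 255)*(-10) = 291*(-10) = -2910)
(-12269/(-54 - 53*(-62)) + a/(-11178)) - 1*(-29205) = (-12269/(-54 - 53*(-62)) - 2910/(-11178)) - 1*(-29205) = (-12269/(-54 + 3286) - 2910*(-1/11178)) + 29205 = (-12269/3232 + 485/1863) + 29205 = -21289627/6021216 + 29205 = 175828323653/6021216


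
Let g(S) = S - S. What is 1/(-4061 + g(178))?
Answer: -1/4061 ≈ -0.00024624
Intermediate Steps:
g(S) = 0
1/(-4061 + g(178)) = 1/(-4061 + 0) = 1/(-4061) = -1/4061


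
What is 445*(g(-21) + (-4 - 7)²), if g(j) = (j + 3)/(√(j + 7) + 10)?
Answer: 1009705/19 + 1335*I*√14/19 ≈ 53142.0 + 262.9*I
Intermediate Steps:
g(j) = (3 + j)/(10 + √(7 + j)) (g(j) = (3 + j)/(√(7 + j) + 10) = (3 + j)/(10 + √(7 + j)))
445*(g(-21) + (-4 - 7)²) = 445*((3 - 21)/(10 + √(7 - 21)) + (-4 - 7)²) = 445*(-18/(10 + √(-14)) + (-11)²) = 445*(-18/(10 + I*√14) + 121) = 445*(121 - 18/(10 + I*√14)) = 53845 - 8010/(10 + I*√14)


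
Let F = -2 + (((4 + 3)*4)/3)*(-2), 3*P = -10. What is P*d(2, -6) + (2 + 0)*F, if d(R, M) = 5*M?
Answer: 176/3 ≈ 58.667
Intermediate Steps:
P = -10/3 (P = (⅓)*(-10) = -10/3 ≈ -3.3333)
F = -62/3 (F = -2 + ((7*4)*(⅓))*(-2) = -2 + (28*(⅓))*(-2) = -2 + (28/3)*(-2) = -2 - 56/3 = -62/3 ≈ -20.667)
P*d(2, -6) + (2 + 0)*F = -50*(-6)/3 + (2 + 0)*(-62/3) = -10/3*(-30) + 2*(-62/3) = 100 - 124/3 = 176/3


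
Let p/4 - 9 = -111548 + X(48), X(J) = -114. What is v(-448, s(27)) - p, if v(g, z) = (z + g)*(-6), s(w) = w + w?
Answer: 448976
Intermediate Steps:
s(w) = 2*w
v(g, z) = -6*g - 6*z (v(g, z) = (g + z)*(-6) = -6*g - 6*z)
p = -446612 (p = 36 + 4*(-111548 - 114) = 36 + 4*(-111662) = 36 - 446648 = -446612)
v(-448, s(27)) - p = (-6*(-448) - 12*27) - 1*(-446612) = (2688 - 6*54) + 446612 = (2688 - 324) + 446612 = 2364 + 446612 = 448976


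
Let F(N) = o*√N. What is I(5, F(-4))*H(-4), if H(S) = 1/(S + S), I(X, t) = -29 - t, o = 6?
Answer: 29/8 + 3*I/2 ≈ 3.625 + 1.5*I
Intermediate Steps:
F(N) = 6*√N
H(S) = 1/(2*S)
I(5, F(-4))*H(-4) = (-29 - 6*√(-4))*((½)/(-4)) = (-29 - 6*2*I)*((½)*(-¼)) = (-29 - 12*I)*(-⅛) = 29/8 + 3*I/2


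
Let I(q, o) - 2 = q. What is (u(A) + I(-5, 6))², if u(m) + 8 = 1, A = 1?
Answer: 100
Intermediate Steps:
u(m) = -7 (u(m) = -8 + 1 = -7)
I(q, o) = 2 + q
(u(A) + I(-5, 6))² = (-7 + (2 - 5))² = (-7 - 3)² = (-10)² = 100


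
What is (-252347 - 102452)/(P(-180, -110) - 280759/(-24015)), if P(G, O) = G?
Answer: 8520497985/4041941 ≈ 2108.0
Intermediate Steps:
(-252347 - 102452)/(P(-180, -110) - 280759/(-24015)) = (-252347 - 102452)/(-180 - 280759/(-24015)) = -354799/(-180 - 280759*(-1/24015)) = -354799/(-180 + 280759/24015) = -354799/(-4041941/24015) = -354799*(-24015/4041941) = 8520497985/4041941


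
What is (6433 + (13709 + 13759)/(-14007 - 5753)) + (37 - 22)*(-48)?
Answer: 28215353/4940 ≈ 5711.6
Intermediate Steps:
(6433 + (13709 + 13759)/(-14007 - 5753)) + (37 - 22)*(-48) = (6433 + 27468/(-19760)) + 15*(-48) = (6433 + 27468*(-1/19760)) - 720 = (6433 - 6867/4940) - 720 = 31772153/4940 - 720 = 28215353/4940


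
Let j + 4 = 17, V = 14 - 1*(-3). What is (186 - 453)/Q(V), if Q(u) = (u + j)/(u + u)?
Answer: -1513/5 ≈ -302.60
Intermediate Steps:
V = 17 (V = 14 + 3 = 17)
j = 13 (j = -4 + 17 = 13)
Q(u) = (13 + u)/(2*u) (Q(u) = (u + 13)/(u + u) = (13 + u)/((2*u)) = (13 + u)*(1/(2*u)) = (13 + u)/(2*u))
(186 - 453)/Q(V) = (186 - 453)/(((½)*(13 + 17)/17)) = -267/((½)*(1/17)*30) = -267/15/17 = -267*17/15 = -1513/5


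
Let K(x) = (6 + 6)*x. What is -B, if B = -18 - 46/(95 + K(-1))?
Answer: 1540/83 ≈ 18.554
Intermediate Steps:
K(x) = 12*x
B = -1540/83 (B = -18 - 46/(95 + 12*(-1)) = -18 - 46/(95 - 12) = -18 - 46/83 = -1540/83 ≈ -18.554)
-B = -1*(-1540/83) = 1540/83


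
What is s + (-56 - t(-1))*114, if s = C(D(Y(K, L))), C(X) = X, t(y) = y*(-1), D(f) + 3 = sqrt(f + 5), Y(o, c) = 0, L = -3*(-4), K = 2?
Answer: -6501 + sqrt(5) ≈ -6498.8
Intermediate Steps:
L = 12
D(f) = -3 + sqrt(5 + f) (D(f) = -3 + sqrt(f + 5) = -3 + sqrt(5 + f))
t(y) = -y
s = -3 + sqrt(5) (s = -3 + sqrt(5 + 0) = -3 + sqrt(5) ≈ -0.76393)
s + (-56 - t(-1))*114 = (-3 + sqrt(5)) + (-56 - (-1)*(-1))*114 = (-3 + sqrt(5)) + (-56 - 1*1)*114 = (-3 + sqrt(5)) + (-56 - 1)*114 = (-3 + sqrt(5)) - 57*114 = (-3 + sqrt(5)) - 6498 = -6501 + sqrt(5)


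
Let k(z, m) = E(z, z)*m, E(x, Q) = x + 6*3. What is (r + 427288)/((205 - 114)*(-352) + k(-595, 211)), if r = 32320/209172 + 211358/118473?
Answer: -882397675394122/317569453169277 ≈ -2.7786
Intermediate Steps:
E(x, Q) = 18 + x (E(x, Q) = x + 18 = 18 + x)
r = 4003268578/2065102863 (r = 32320*(1/209172) + 211358*(1/118473) = 8080/52293 + 211358/118473 = 4003268578/2065102863 ≈ 1.9385)
k(z, m) = m*(18 + z) (k(z, m) = (18 + z)*m = m*(18 + z))
(r + 427288)/((205 - 114)*(-352) + k(-595, 211)) = (4003268578/2065102863 + 427288)/((205 - 114)*(-352) + 211*(18 - 595)) = 882397675394122/(2065102863*(91*(-352) + 211*(-577))) = 882397675394122/(2065102863*(-32032 - 121747)) = (882397675394122/2065102863)/(-153779) = (882397675394122/2065102863)*(-1/153779) = -882397675394122/317569453169277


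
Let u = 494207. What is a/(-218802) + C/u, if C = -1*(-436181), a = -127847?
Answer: 158620157491/108133480014 ≈ 1.4669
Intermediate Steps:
C = 436181
a/(-218802) + C/u = -127847/(-218802) + 436181/494207 = -127847*(-1/218802) + 436181*(1/494207) = 127847/218802 + 436181/494207 = 158620157491/108133480014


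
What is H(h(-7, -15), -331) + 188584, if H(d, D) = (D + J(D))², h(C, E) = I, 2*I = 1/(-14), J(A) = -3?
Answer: 300140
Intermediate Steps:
I = -1/28 (I = (½)/(-14) = (½)*(-1/14) = -1/28 ≈ -0.035714)
h(C, E) = -1/28
H(d, D) = (-3 + D)² (H(d, D) = (D - 3)² = (-3 + D)²)
H(h(-7, -15), -331) + 188584 = (-3 - 331)² + 188584 = (-334)² + 188584 = 111556 + 188584 = 300140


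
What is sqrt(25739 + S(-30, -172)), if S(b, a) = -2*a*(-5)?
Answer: sqrt(24019) ≈ 154.98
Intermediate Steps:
S(b, a) = 10*a
sqrt(25739 + S(-30, -172)) = sqrt(25739 + 10*(-172)) = sqrt(25739 - 1720) = sqrt(24019)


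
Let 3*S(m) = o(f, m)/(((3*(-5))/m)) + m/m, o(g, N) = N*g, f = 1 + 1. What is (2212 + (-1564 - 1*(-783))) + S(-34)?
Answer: 62098/45 ≈ 1380.0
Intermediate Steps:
f = 2
S(m) = ⅓ - 2*m²/45 (S(m) = ((m*2)/(((3*(-5))/m)) + m/m)/3 = ((2*m)/((-15/m)) + 1)/3 = ((2*m)*(-m/15) + 1)/3 = (-2*m²/15 + 1)/3 = (1 - 2*m²/15)/3 = ⅓ - 2*m²/45)
(2212 + (-1564 - 1*(-783))) + S(-34) = (2212 + (-1564 - 1*(-783))) + (⅓ - 2/45*(-34)²) = (2212 + (-1564 + 783)) + (⅓ - 2/45*1156) = (2212 - 781) + (⅓ - 2312/45) = 1431 - 2297/45 = 62098/45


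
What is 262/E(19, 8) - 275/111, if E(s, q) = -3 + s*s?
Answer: -34684/19869 ≈ -1.7456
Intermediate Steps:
E(s, q) = -3 + s**2
262/E(19, 8) - 275/111 = 262/(-3 + 19**2) - 275/111 = 262/(-3 + 361) - 275*1/111 = 262/358 - 275/111 = 262*(1/358) - 275/111 = 131/179 - 275/111 = -34684/19869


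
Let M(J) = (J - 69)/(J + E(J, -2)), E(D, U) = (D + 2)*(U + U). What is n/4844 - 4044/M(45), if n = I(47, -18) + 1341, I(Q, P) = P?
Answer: -16673897/692 ≈ -24095.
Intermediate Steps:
E(D, U) = 2*U*(2 + D) (E(D, U) = (2 + D)*(2*U) = 2*U*(2 + D))
n = 1323 (n = -18 + 1341 = 1323)
M(J) = (-69 + J)/(-8 - 3*J) (M(J) = (J - 69)/(J + 2*(-2)*(2 + J)) = (-69 + J)/(J + (-8 - 4*J)) = (-69 + J)/(-8 - 3*J))
n/4844 - 4044/M(45) = 1323/4844 - 4044*(8 + 3*45)/(69 - 1*45) = 1323*(1/4844) - 4044*(8 + 135)/(69 - 45) = 189/692 - 4044/(24/143) = 189/692 - 4044/((1/143)*24) = 189/692 - 4044/24/143 = 189/692 - 4044*143/24 = 189/692 - 48191/2 = -16673897/692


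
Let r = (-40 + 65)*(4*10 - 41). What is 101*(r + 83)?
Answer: 5858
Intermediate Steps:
r = -25 (r = 25*(40 - 41) = 25*(-1) = -25)
101*(r + 83) = 101*(-25 + 83) = 101*58 = 5858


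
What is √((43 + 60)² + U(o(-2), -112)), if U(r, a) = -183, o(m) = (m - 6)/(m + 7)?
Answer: √10426 ≈ 102.11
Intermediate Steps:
o(m) = (-6 + m)/(7 + m)
√((43 + 60)² + U(o(-2), -112)) = √((43 + 60)² - 183) = √(103² - 183) = √(10609 - 183) = √10426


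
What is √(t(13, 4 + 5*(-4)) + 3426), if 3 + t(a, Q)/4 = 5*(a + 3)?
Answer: √3734 ≈ 61.106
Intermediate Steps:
t(a, Q) = 48 + 20*a (t(a, Q) = -12 + 4*(5*(a + 3)) = -12 + 4*(5*(3 + a)) = -12 + 4*(15 + 5*a) = -12 + (60 + 20*a) = 48 + 20*a)
√(t(13, 4 + 5*(-4)) + 3426) = √((48 + 20*13) + 3426) = √((48 + 260) + 3426) = √(308 + 3426) = √3734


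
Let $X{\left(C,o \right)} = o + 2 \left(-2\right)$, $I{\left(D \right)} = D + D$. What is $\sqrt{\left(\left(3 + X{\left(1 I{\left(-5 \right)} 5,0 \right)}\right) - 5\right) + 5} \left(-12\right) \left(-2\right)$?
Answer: $24 i \approx 24.0 i$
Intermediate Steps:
$I{\left(D \right)} = 2 D$
$X{\left(C,o \right)} = -4 + o$ ($X{\left(C,o \right)} = o - 4 = -4 + o$)
$\sqrt{\left(\left(3 + X{\left(1 I{\left(-5 \right)} 5,0 \right)}\right) - 5\right) + 5} \left(-12\right) \left(-2\right) = \sqrt{\left(\left(3 + \left(-4 + 0\right)\right) - 5\right) + 5} \left(-12\right) \left(-2\right) = \sqrt{\left(\left(3 - 4\right) - 5\right) + 5} \left(-12\right) \left(-2\right) = \sqrt{\left(-1 - 5\right) + 5} \left(-12\right) \left(-2\right) = \sqrt{-6 + 5} \left(-12\right) \left(-2\right) = \sqrt{-1} \left(-12\right) \left(-2\right) = i \left(-12\right) \left(-2\right) = - 12 i \left(-2\right) = 24 i$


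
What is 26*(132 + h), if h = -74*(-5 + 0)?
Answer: 13052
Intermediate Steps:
h = 370 (h = -74*(-5) = 370)
26*(132 + h) = 26*(132 + 370) = 26*502 = 13052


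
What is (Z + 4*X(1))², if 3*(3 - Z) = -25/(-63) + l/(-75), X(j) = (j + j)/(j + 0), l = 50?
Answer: 4393216/35721 ≈ 122.99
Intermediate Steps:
X(j) = 2 (X(j) = (2*j)/j = 2)
Z = 584/189 (Z = 3 - (-25/(-63) + 50/(-75))/3 = 3 - (-25*(-1/63) + 50*(-1/75))/3 = 3 - (25/63 - ⅔)/3 = 3 - ⅓*(-17/63) = 3 + 17/189 = 584/189 ≈ 3.0899)
(Z + 4*X(1))² = (584/189 + 4*2)² = (584/189 + 8)² = (2096/189)² = 4393216/35721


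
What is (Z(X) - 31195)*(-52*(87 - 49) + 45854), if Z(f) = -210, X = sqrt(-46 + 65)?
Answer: -1377988590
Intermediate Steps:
X = sqrt(19) ≈ 4.3589
(Z(X) - 31195)*(-52*(87 - 49) + 45854) = (-210 - 31195)*(-52*(87 - 49) + 45854) = -31405*(-52*38 + 45854) = -31405*(-1976 + 45854) = -31405*43878 = -1377988590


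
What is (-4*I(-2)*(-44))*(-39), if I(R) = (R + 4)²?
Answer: -27456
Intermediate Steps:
I(R) = (4 + R)²
(-4*I(-2)*(-44))*(-39) = (-4*(4 - 2)²*(-44))*(-39) = (-4*2²*(-44))*(-39) = (-4*4*(-44))*(-39) = -16*(-44)*(-39) = 704*(-39) = -27456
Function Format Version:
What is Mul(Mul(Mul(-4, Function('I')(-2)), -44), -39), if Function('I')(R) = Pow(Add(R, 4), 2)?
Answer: -27456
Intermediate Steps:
Function('I')(R) = Pow(Add(4, R), 2)
Mul(Mul(Mul(-4, Function('I')(-2)), -44), -39) = Mul(Mul(Mul(-4, Pow(Add(4, -2), 2)), -44), -39) = Mul(Mul(Mul(-4, Pow(2, 2)), -44), -39) = Mul(Mul(Mul(-4, 4), -44), -39) = Mul(Mul(-16, -44), -39) = Mul(704, -39) = -27456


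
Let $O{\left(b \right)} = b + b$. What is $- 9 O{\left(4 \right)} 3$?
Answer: $-216$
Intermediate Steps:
$O{\left(b \right)} = 2 b$
$- 9 O{\left(4 \right)} 3 = - 9 \cdot 2 \cdot 4 \cdot 3 = \left(-9\right) 8 \cdot 3 = \left(-72\right) 3 = -216$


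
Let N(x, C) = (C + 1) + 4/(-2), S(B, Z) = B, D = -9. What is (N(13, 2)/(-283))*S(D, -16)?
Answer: 9/283 ≈ 0.031802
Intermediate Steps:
N(x, C) = -1 + C (N(x, C) = (1 + C) + 4*(-1/2) = (1 + C) - 2 = -1 + C)
(N(13, 2)/(-283))*S(D, -16) = ((-1 + 2)/(-283))*(-9) = (1*(-1/283))*(-9) = -1/283*(-9) = 9/283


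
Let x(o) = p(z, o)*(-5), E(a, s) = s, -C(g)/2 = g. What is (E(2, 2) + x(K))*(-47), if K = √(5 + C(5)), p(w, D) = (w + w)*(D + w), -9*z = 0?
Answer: -94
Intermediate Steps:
z = 0 (z = -⅑*0 = 0)
C(g) = -2*g
p(w, D) = 2*w*(D + w) (p(w, D) = (2*w)*(D + w) = 2*w*(D + w))
K = I*√5 (K = √(5 - 2*5) = √(5 - 10) = √(-5) = I*√5 ≈ 2.2361*I)
x(o) = 0 (x(o) = (2*0*(o + 0))*(-5) = (2*0*o)*(-5) = 0*(-5) = 0)
(E(2, 2) + x(K))*(-47) = (2 + 0)*(-47) = 2*(-47) = -94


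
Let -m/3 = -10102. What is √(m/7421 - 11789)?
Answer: I*√649009959323/7421 ≈ 108.56*I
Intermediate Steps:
m = 30306 (m = -3*(-10102) = 30306)
√(m/7421 - 11789) = √(30306/7421 - 11789) = √(-87455863/7421) = I*√649009959323/7421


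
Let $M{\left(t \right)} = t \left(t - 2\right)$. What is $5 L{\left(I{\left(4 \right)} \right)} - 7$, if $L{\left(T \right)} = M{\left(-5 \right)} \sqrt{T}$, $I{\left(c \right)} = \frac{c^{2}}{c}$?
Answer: $343$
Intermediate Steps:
$I{\left(c \right)} = c$
$M{\left(t \right)} = t \left(-2 + t\right)$
$L{\left(T \right)} = 35 \sqrt{T}$ ($L{\left(T \right)} = - 5 \left(-2 - 5\right) \sqrt{T} = \left(-5\right) \left(-7\right) \sqrt{T} = 35 \sqrt{T}$)
$5 L{\left(I{\left(4 \right)} \right)} - 7 = 5 \cdot 35 \sqrt{4} - 7 = 5 \cdot 35 \cdot 2 - 7 = 5 \cdot 70 - 7 = 350 - 7 = 343$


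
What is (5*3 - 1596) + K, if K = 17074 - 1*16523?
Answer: -1030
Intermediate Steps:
K = 551 (K = 17074 - 16523 = 551)
(5*3 - 1596) + K = (5*3 - 1596) + 551 = (15 - 1596) + 551 = -1581 + 551 = -1030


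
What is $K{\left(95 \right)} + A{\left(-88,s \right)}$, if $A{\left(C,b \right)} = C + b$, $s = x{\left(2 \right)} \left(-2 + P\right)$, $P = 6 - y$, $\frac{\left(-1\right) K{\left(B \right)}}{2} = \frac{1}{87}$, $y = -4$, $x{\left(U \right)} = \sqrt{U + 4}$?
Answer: $- \frac{7658}{87} + 8 \sqrt{6} \approx -68.427$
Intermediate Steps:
$x{\left(U \right)} = \sqrt{4 + U}$
$K{\left(B \right)} = - \frac{2}{87}$
$P = 10$ ($P = 6 - -4 = 6 + 4 = 10$)
$s = 8 \sqrt{6}$ ($s = \sqrt{4 + 2} \left(-2 + 10\right) = \sqrt{6} \cdot 8 = 8 \sqrt{6} \approx 19.596$)
$K{\left(95 \right)} + A{\left(-88,s \right)} = - \frac{2}{87} - \left(88 - 8 \sqrt{6}\right) = - \frac{7658}{87} + 8 \sqrt{6}$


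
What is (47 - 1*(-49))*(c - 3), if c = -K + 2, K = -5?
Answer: 384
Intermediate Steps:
c = 7 (c = -1*(-5) + 2 = 5 + 2 = 7)
(47 - 1*(-49))*(c - 3) = (47 - 1*(-49))*(7 - 3) = (47 + 49)*4 = 96*4 = 384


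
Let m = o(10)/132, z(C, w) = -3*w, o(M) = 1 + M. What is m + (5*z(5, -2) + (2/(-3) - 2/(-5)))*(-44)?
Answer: -78491/60 ≈ -1308.2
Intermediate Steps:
m = 1/12 (m = (1 + 10)/132 = 11*(1/132) = 1/12 ≈ 0.083333)
m + (5*z(5, -2) + (2/(-3) - 2/(-5)))*(-44) = 1/12 + (5*(-3*(-2)) + (2/(-3) - 2/(-5)))*(-44) = 1/12 + (5*6 + (2*(-1/3) - 2*(-1/5)))*(-44) = 1/12 + (30 + (-2/3 + 2/5))*(-44) = 1/12 + (30 - 4/15)*(-44) = 1/12 + (446/15)*(-44) = 1/12 - 19624/15 = -78491/60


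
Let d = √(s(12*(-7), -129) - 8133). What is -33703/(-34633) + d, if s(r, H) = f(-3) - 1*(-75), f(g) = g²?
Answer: 33703/34633 + I*√8049 ≈ 0.97315 + 89.716*I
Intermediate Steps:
s(r, H) = 84 (s(r, H) = (-3)² - 1*(-75) = 9 + 75 = 84)
d = I*√8049 (d = √(84 - 8133) = √(-8049) = I*√8049 ≈ 89.716*I)
-33703/(-34633) + d = -33703/(-34633) + I*√8049 = -33703*(-1/34633) + I*√8049 = 33703/34633 + I*√8049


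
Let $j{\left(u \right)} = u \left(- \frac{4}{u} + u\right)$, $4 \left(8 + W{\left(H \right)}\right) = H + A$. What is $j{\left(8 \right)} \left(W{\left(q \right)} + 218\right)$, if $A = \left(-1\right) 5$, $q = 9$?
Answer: $12660$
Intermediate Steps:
$A = -5$
$W{\left(H \right)} = - \frac{37}{4} + \frac{H}{4}$ ($W{\left(H \right)} = -8 + \frac{H - 5}{4} = -8 + \frac{-5 + H}{4} = -8 + \left(- \frac{5}{4} + \frac{H}{4}\right) = - \frac{37}{4} + \frac{H}{4}$)
$j{\left(u \right)} = u \left(u - \frac{4}{u}\right)$
$j{\left(8 \right)} \left(W{\left(q \right)} + 218\right) = \left(-4 + 8^{2}\right) \left(\left(- \frac{37}{4} + \frac{1}{4} \cdot 9\right) + 218\right) = \left(-4 + 64\right) \left(\left(- \frac{37}{4} + \frac{9}{4}\right) + 218\right) = 60 \left(-7 + 218\right) = 60 \cdot 211 = 12660$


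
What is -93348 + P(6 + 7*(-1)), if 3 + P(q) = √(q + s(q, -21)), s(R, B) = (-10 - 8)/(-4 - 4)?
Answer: -93351 + √5/2 ≈ -93350.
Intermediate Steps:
s(R, B) = 9/4 (s(R, B) = -18/(-8) = -18*(-⅛) = 9/4)
P(q) = -3 + √(9/4 + q) (P(q) = -3 + √(q + 9/4) = -3 + √(9/4 + q))
-93348 + P(6 + 7*(-1)) = -93348 + (-3 + √(9 + 4*(6 + 7*(-1)))/2) = -93348 + (-3 + √(9 + 4*(6 - 7))/2) = -93348 + (-3 + √(9 + 4*(-1))/2) = -93348 + (-3 + √(9 - 4)/2) = -93348 + (-3 + √5/2) = -93351 + √5/2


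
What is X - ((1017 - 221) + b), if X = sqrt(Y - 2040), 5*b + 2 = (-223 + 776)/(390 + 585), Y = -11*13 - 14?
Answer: -3879103/4875 + 13*I*sqrt(13) ≈ -795.71 + 46.872*I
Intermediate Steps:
Y = -157 (Y = -143 - 14 = -157)
b = -1397/4875 (b = -2/5 + ((-223 + 776)/(390 + 585))/5 = -2/5 + (553/975)/5 = -2/5 + (553*(1/975))/5 = -2/5 + (1/5)*(553/975) = -2/5 + 553/4875 = -1397/4875 ≈ -0.28656)
X = 13*I*sqrt(13) (X = sqrt(-157 - 2040) = sqrt(-2197) = 13*I*sqrt(13) ≈ 46.872*I)
X - ((1017 - 221) + b) = 13*I*sqrt(13) - ((1017 - 221) - 1397/4875) = 13*I*sqrt(13) - (796 - 1397/4875) = 13*I*sqrt(13) - 1*3879103/4875 = 13*I*sqrt(13) - 3879103/4875 = -3879103/4875 + 13*I*sqrt(13)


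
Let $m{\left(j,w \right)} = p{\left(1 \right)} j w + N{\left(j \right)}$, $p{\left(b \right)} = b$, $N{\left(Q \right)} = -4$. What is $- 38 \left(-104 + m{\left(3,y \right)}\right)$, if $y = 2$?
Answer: $3876$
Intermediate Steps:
$m{\left(j,w \right)} = -4 + j w$ ($m{\left(j,w \right)} = 1 j w - 4 = j w - 4 = -4 + j w$)
$- 38 \left(-104 + m{\left(3,y \right)}\right) = - 38 \left(-104 + \left(-4 + 3 \cdot 2\right)\right) = - 38 \left(-104 + \left(-4 + 6\right)\right) = - 38 \left(-104 + 2\right) = \left(-38\right) \left(-102\right) = 3876$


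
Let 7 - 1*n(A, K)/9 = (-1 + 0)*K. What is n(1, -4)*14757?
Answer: 398439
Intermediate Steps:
n(A, K) = 63 + 9*K (n(A, K) = 63 - 9*(-1 + 0)*K = 63 - (-9)*K = 63 + 9*K)
n(1, -4)*14757 = (63 + 9*(-4))*14757 = (63 - 36)*14757 = 27*14757 = 398439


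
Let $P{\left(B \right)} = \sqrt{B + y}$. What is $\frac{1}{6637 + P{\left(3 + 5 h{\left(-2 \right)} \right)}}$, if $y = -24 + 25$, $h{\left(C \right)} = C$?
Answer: $\frac{6637}{44049775} - \frac{i \sqrt{6}}{44049775} \approx 0.00015067 - 5.5607 \cdot 10^{-8} i$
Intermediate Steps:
$y = 1$
$P{\left(B \right)} = \sqrt{1 + B}$ ($P{\left(B \right)} = \sqrt{B + 1} = \sqrt{1 + B}$)
$\frac{1}{6637 + P{\left(3 + 5 h{\left(-2 \right)} \right)}} = \frac{1}{6637 + \sqrt{1 + \left(3 + 5 \left(-2\right)\right)}} = \frac{1}{6637 + \sqrt{1 + \left(3 - 10\right)}} = \frac{1}{6637 + \sqrt{1 - 7}} = \frac{1}{6637 + \sqrt{-6}} = \frac{1}{6637 + i \sqrt{6}}$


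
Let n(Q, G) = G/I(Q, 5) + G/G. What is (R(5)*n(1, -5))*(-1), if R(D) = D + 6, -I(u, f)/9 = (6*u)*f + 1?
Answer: -3124/279 ≈ -11.197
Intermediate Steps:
I(u, f) = -9 - 54*f*u (I(u, f) = -9*((6*u)*f + 1) = -9*(6*f*u + 1) = -9*(1 + 6*f*u) = -9 - 54*f*u)
n(Q, G) = 1 + G/(-9 - 270*Q) (n(Q, G) = G/(-9 - 54*5*Q) + G/G = G/(-9 - 270*Q) + 1 = 1 + G/(-9 - 270*Q))
R(D) = 6 + D
(R(5)*n(1, -5))*(-1) = ((6 + 5)*((9 - 1*(-5) + 270*1)/(9*(1 + 30*1))))*(-1) = (11*((9 + 5 + 270)/(9*(1 + 30))))*(-1) = (11*((1/9)*284/31))*(-1) = (11*((1/9)*(1/31)*284))*(-1) = (11*(284/279))*(-1) = (3124/279)*(-1) = -3124/279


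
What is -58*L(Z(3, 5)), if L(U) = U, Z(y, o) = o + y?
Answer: -464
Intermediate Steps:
-58*L(Z(3, 5)) = -58*(5 + 3) = -58*8 = -464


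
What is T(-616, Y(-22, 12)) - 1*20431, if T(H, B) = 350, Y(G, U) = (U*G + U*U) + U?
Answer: -20081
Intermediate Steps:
Y(G, U) = U + U² + G*U (Y(G, U) = (G*U + U²) + U = (U² + G*U) + U = U + U² + G*U)
T(-616, Y(-22, 12)) - 1*20431 = 350 - 1*20431 = 350 - 20431 = -20081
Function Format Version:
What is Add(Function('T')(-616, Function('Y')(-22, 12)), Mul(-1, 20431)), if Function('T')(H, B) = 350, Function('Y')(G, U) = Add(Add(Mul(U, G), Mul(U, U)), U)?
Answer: -20081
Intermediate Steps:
Function('Y')(G, U) = Add(U, Pow(U, 2), Mul(G, U)) (Function('Y')(G, U) = Add(Add(Mul(G, U), Pow(U, 2)), U) = Add(Add(Pow(U, 2), Mul(G, U)), U) = Add(U, Pow(U, 2), Mul(G, U)))
Add(Function('T')(-616, Function('Y')(-22, 12)), Mul(-1, 20431)) = Add(350, Mul(-1, 20431)) = Add(350, -20431) = -20081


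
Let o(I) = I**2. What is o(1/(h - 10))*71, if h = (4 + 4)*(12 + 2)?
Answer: 71/10404 ≈ 0.0068243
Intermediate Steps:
h = 112 (h = 8*14 = 112)
o(1/(h - 10))*71 = (1/(112 - 10))**2*71 = (1/102)**2*71 = (1/10404)*71 = 71/10404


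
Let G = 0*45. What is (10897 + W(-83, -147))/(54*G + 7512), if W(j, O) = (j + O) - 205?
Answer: 5231/3756 ≈ 1.3927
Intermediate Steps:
G = 0
W(j, O) = -205 + O + j (W(j, O) = (O + j) - 205 = -205 + O + j)
(10897 + W(-83, -147))/(54*G + 7512) = (10897 + (-205 - 147 - 83))/(54*0 + 7512) = (10897 - 435)/(0 + 7512) = 10462/7512 = 10462*(1/7512) = 5231/3756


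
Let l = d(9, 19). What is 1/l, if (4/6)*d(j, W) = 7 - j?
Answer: -1/3 ≈ -0.33333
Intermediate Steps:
d(j, W) = 21/2 - 3*j/2 (d(j, W) = 3*(7 - j)/2 = 21/2 - 3*j/2)
l = -3 (l = 21/2 - 3/2*9 = 21/2 - 27/2 = -3)
1/l = 1/(-3) = -1/3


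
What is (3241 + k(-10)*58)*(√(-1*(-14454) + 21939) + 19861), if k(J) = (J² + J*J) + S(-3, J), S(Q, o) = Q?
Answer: 291301287 + 14667*√36393 ≈ 2.9410e+8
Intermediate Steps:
k(J) = -3 + 2*J² (k(J) = (J² + J*J) - 3 = (J² + J²) - 3 = 2*J² - 3 = -3 + 2*J²)
(3241 + k(-10)*58)*(√(-1*(-14454) + 21939) + 19861) = (3241 + (-3 + 2*(-10)²)*58)*(√(-1*(-14454) + 21939) + 19861) = (3241 + (-3 + 2*100)*58)*(√(14454 + 21939) + 19861) = (3241 + (-3 + 200)*58)*(√36393 + 19861) = (3241 + 197*58)*(19861 + √36393) = (3241 + 11426)*(19861 + √36393) = 14667*(19861 + √36393) = 291301287 + 14667*√36393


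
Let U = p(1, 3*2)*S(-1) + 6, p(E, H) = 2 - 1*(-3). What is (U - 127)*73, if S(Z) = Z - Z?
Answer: -8833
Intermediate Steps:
S(Z) = 0
p(E, H) = 5 (p(E, H) = 2 + 3 = 5)
U = 6 (U = 5*0 + 6 = 0 + 6 = 6)
(U - 127)*73 = (6 - 127)*73 = -121*73 = -8833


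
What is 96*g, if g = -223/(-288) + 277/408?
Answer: 7115/51 ≈ 139.51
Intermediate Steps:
g = 7115/4896 (g = -223*(-1/288) + 277*(1/408) = 223/288 + 277/408 = 7115/4896 ≈ 1.4532)
96*g = 96*(7115/4896) = 7115/51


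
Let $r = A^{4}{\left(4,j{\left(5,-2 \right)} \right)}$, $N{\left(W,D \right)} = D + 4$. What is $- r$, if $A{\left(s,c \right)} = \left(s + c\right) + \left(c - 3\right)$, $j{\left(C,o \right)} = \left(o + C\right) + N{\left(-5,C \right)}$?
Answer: $-390625$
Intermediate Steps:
$N{\left(W,D \right)} = 4 + D$
$j{\left(C,o \right)} = 4 + o + 2 C$ ($j{\left(C,o \right)} = \left(o + C\right) + \left(4 + C\right) = \left(C + o\right) + \left(4 + C\right) = 4 + o + 2 C$)
$A{\left(s,c \right)} = -3 + s + 2 c$ ($A{\left(s,c \right)} = \left(c + s\right) + \left(-3 + c\right) = -3 + s + 2 c$)
$r = 390625$ ($r = \left(-3 + 4 + 2 \left(4 - 2 + 2 \cdot 5\right)\right)^{4} = \left(-3 + 4 + 2 \left(4 - 2 + 10\right)\right)^{4} = \left(-3 + 4 + 2 \cdot 12\right)^{4} = \left(-3 + 4 + 24\right)^{4} = 25^{4} = 390625$)
$- r = \left(-1\right) 390625 = -390625$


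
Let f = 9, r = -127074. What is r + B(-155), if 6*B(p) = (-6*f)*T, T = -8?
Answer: -127002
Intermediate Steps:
B(p) = 72 (B(p) = (-6*9*(-8))/6 = (-54*(-8))/6 = (⅙)*432 = 72)
r + B(-155) = -127074 + 72 = -127002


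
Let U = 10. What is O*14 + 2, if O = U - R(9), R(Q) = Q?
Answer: 16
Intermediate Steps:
O = 1 (O = 10 - 1*9 = 10 - 9 = 1)
O*14 + 2 = 1*14 + 2 = 14 + 2 = 16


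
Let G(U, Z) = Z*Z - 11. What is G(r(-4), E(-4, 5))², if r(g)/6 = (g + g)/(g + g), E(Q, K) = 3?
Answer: 4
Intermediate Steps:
r(g) = 6 (r(g) = 6*((g + g)/(g + g)) = 6*((2*g)/((2*g))) = 6*((2*g)*(1/(2*g))) = 6*1 = 6)
G(U, Z) = -11 + Z² (G(U, Z) = Z² - 11 = -11 + Z²)
G(r(-4), E(-4, 5))² = (-11 + 3²)² = (-11 + 9)² = (-2)² = 4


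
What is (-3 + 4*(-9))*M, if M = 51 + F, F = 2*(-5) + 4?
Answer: -1755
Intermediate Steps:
F = -6 (F = -10 + 4 = -6)
M = 45 (M = 51 - 6 = 45)
(-3 + 4*(-9))*M = (-3 + 4*(-9))*45 = (-3 - 36)*45 = -39*45 = -1755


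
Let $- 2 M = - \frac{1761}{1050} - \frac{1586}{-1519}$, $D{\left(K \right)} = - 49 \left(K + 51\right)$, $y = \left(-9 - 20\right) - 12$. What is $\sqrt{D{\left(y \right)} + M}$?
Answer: $\frac{3 i \sqrt{256207839}}{2170} \approx 22.129 i$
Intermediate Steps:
$y = -41$ ($y = -29 - 12 = -41$)
$D{\left(K \right)} = -2499 - 49 K$ ($D{\left(K \right)} = - 49 \left(51 + K\right) = -2499 - 49 K$)
$M = \frac{48079}{151900}$ ($M = - \frac{- \frac{1761}{1050} - \frac{1586}{-1519}}{2} = - \frac{\left(-1761\right) \frac{1}{1050} - - \frac{1586}{1519}}{2} = - \frac{- \frac{587}{350} + \frac{1586}{1519}}{2} = \left(- \frac{1}{2}\right) \left(- \frac{48079}{75950}\right) = \frac{48079}{151900} \approx 0.31652$)
$\sqrt{D{\left(y \right)} + M} = \sqrt{\left(-2499 - -2009\right) + \frac{48079}{151900}} = \sqrt{\left(-2499 + 2009\right) + \frac{48079}{151900}} = \sqrt{-490 + \frac{48079}{151900}} = \sqrt{- \frac{74382921}{151900}} = \frac{3 i \sqrt{256207839}}{2170}$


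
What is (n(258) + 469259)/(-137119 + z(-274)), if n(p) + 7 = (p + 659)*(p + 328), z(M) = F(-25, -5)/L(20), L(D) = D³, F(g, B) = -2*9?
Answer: -4026456000/548476009 ≈ -7.3412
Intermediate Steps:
F(g, B) = -18
z(M) = -9/4000 (z(M) = -18/(20³) = -18/8000 = -18*1/8000 = -9/4000)
n(p) = -7 + (328 + p)*(659 + p) (n(p) = -7 + (p + 659)*(p + 328) = -7 + (659 + p)*(328 + p) = -7 + (328 + p)*(659 + p))
(n(258) + 469259)/(-137119 + z(-274)) = ((216145 + 258² + 987*258) + 469259)/(-137119 - 9/4000) = ((216145 + 66564 + 254646) + 469259)/(-548476009/4000) = (537355 + 469259)*(-4000/548476009) = 1006614*(-4000/548476009) = -4026456000/548476009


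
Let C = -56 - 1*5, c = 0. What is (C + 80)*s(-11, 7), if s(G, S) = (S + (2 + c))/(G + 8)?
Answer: -57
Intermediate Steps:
C = -61 (C = -56 - 5 = -61)
s(G, S) = (2 + S)/(8 + G) (s(G, S) = (S + (2 + 0))/(G + 8) = (S + 2)/(8 + G) = (2 + S)/(8 + G))
(C + 80)*s(-11, 7) = (-61 + 80)*((2 + 7)/(8 - 11)) = 19*(9/(-3)) = 19*(-1/3*9) = 19*(-3) = -57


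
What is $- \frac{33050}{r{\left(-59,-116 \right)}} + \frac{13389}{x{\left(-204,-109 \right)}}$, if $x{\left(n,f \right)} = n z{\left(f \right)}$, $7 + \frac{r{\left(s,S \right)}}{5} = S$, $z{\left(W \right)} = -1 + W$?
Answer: $\frac{49991749}{920040} \approx 54.336$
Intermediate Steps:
$r{\left(s,S \right)} = -35 + 5 S$
$x{\left(n,f \right)} = n \left(-1 + f\right)$
$- \frac{33050}{r{\left(-59,-116 \right)}} + \frac{13389}{x{\left(-204,-109 \right)}} = - \frac{33050}{-35 + 5 \left(-116\right)} + \frac{13389}{\left(-204\right) \left(-1 - 109\right)} = - \frac{33050}{-35 - 580} + \frac{13389}{\left(-204\right) \left(-110\right)} = - \frac{33050}{-615} + \frac{13389}{22440} = \left(-33050\right) \left(- \frac{1}{615}\right) + 13389 \cdot \frac{1}{22440} = \frac{6610}{123} + \frac{4463}{7480} = \frac{49991749}{920040}$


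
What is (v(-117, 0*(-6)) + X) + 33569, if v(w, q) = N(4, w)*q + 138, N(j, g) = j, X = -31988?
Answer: 1719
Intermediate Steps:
v(w, q) = 138 + 4*q (v(w, q) = 4*q + 138 = 138 + 4*q)
(v(-117, 0*(-6)) + X) + 33569 = ((138 + 4*(0*(-6))) - 31988) + 33569 = ((138 + 4*0) - 31988) + 33569 = ((138 + 0) - 31988) + 33569 = (138 - 31988) + 33569 = -31850 + 33569 = 1719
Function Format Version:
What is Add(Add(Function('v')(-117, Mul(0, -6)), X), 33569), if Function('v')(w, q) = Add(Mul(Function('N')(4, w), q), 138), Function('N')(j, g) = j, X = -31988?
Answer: 1719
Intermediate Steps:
Function('v')(w, q) = Add(138, Mul(4, q)) (Function('v')(w, q) = Add(Mul(4, q), 138) = Add(138, Mul(4, q)))
Add(Add(Function('v')(-117, Mul(0, -6)), X), 33569) = Add(Add(Add(138, Mul(4, Mul(0, -6))), -31988), 33569) = Add(Add(Add(138, Mul(4, 0)), -31988), 33569) = Add(Add(Add(138, 0), -31988), 33569) = Add(Add(138, -31988), 33569) = Add(-31850, 33569) = 1719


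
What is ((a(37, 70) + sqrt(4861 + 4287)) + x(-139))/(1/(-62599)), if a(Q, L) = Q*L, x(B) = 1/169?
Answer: -27400270889/169 - 125198*sqrt(2287) ≈ -1.6812e+8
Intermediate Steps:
x(B) = 1/169
a(Q, L) = L*Q
((a(37, 70) + sqrt(4861 + 4287)) + x(-139))/(1/(-62599)) = ((70*37 + sqrt(4861 + 4287)) + 1/169)/(1/(-62599)) = ((2590 + sqrt(9148)) + 1/169)/(-1/62599) = ((2590 + 2*sqrt(2287)) + 1/169)*(-62599) = (437711/169 + 2*sqrt(2287))*(-62599) = -27400270889/169 - 125198*sqrt(2287)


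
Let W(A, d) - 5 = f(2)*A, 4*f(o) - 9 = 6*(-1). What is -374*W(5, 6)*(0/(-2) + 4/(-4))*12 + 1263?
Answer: 40533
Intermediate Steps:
f(o) = ¾ (f(o) = 9/4 + (6*(-1))/4 = 9/4 + (¼)*(-6) = 9/4 - 3/2 = ¾)
W(A, d) = 5 + 3*A/4
-374*W(5, 6)*(0/(-2) + 4/(-4))*12 + 1263 = -374*(5 + (¾)*5)*(0/(-2) + 4/(-4))*12 + 1263 = -374*(5 + 15/4)*(0*(-½) + 4*(-¼))*12 + 1263 = -374*35*(0 - 1)/4*12 + 1263 = -374*(35/4)*(-1)*12 + 1263 = -(-6545)*12/2 + 1263 = -374*(-105) + 1263 = 39270 + 1263 = 40533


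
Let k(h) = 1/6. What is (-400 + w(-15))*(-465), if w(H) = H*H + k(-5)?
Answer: 162595/2 ≈ 81298.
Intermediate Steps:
k(h) = ⅙
w(H) = ⅙ + H² (w(H) = H*H + ⅙ = H² + ⅙ = ⅙ + H²)
(-400 + w(-15))*(-465) = (-400 + (⅙ + (-15)²))*(-465) = (-400 + (⅙ + 225))*(-465) = (-400 + 1351/6)*(-465) = -1049/6*(-465) = 162595/2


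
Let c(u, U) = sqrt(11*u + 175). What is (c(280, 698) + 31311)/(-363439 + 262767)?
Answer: -31311/100672 - sqrt(3255)/100672 ≈ -0.31159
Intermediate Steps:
c(u, U) = sqrt(175 + 11*u)
(c(280, 698) + 31311)/(-363439 + 262767) = (sqrt(175 + 11*280) + 31311)/(-363439 + 262767) = (sqrt(175 + 3080) + 31311)/(-100672) = (sqrt(3255) + 31311)*(-1/100672) = (31311 + sqrt(3255))*(-1/100672) = -31311/100672 - sqrt(3255)/100672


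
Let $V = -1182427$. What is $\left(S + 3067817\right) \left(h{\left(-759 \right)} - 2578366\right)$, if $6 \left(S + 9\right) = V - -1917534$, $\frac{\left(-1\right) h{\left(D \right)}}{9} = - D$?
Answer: $- \frac{49485724640135}{6} \approx -8.2476 \cdot 10^{12}$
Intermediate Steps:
$h{\left(D \right)} = 9 D$ ($h{\left(D \right)} = - 9 \left(- D\right) = 9 D$)
$S = \frac{735053}{6}$ ($S = -9 + \frac{-1182427 - -1917534}{6} = -9 + \frac{-1182427 + 1917534}{6} = -9 + \frac{1}{6} \cdot 735107 = -9 + \frac{735107}{6} = \frac{735053}{6} \approx 1.2251 \cdot 10^{5}$)
$\left(S + 3067817\right) \left(h{\left(-759 \right)} - 2578366\right) = \left(\frac{735053}{6} + 3067817\right) \left(9 \left(-759\right) - 2578366\right) = \frac{19141955 \left(-6831 - 2578366\right)}{6} = \frac{19141955}{6} \left(-2585197\right) = - \frac{49485724640135}{6}$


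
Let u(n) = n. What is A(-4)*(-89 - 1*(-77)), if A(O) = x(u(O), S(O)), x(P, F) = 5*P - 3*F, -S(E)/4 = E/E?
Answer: 96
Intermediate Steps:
S(E) = -4 (S(E) = -4*E/E = -4*1 = -4)
x(P, F) = -3*F + 5*P
A(O) = 12 + 5*O (A(O) = -3*(-4) + 5*O = 12 + 5*O)
A(-4)*(-89 - 1*(-77)) = (12 + 5*(-4))*(-89 - 1*(-77)) = (12 - 20)*(-89 + 77) = -8*(-12) = 96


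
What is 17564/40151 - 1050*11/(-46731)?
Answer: 428175778/625432127 ≈ 0.68461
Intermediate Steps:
17564/40151 - 1050*11/(-46731) = 17564*(1/40151) - 11550*(-1/46731) = 17564/40151 + 3850/15577 = 428175778/625432127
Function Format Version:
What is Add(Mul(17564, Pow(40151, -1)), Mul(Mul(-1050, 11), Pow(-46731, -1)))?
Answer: Rational(428175778, 625432127) ≈ 0.68461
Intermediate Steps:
Add(Mul(17564, Pow(40151, -1)), Mul(Mul(-1050, 11), Pow(-46731, -1))) = Add(Mul(17564, Rational(1, 40151)), Mul(-11550, Rational(-1, 46731))) = Add(Rational(17564, 40151), Rational(3850, 15577)) = Rational(428175778, 625432127)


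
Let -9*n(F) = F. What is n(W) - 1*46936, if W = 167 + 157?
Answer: -46972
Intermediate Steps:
W = 324
n(F) = -F/9
n(W) - 1*46936 = -1/9*324 - 1*46936 = -36 - 46936 = -46972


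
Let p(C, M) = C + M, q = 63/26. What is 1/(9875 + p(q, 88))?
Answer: 26/259101 ≈ 0.00010035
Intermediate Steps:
q = 63/26 (q = 63*(1/26) = 63/26 ≈ 2.4231)
1/(9875 + p(q, 88)) = 1/(9875 + (63/26 + 88)) = 1/(9875 + 2351/26) = 1/(259101/26) = 26/259101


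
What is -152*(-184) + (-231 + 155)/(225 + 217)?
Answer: 6180890/221 ≈ 27968.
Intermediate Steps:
-152*(-184) + (-231 + 155)/(225 + 217) = 27968 - 76/442 = 27968 - 76*1/442 = 27968 - 38/221 = 6180890/221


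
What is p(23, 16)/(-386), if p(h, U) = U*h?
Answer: -184/193 ≈ -0.95337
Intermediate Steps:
p(23, 16)/(-386) = (16*23)/(-386) = 368*(-1/386) = -184/193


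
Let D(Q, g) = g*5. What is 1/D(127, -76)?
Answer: -1/380 ≈ -0.0026316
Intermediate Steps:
D(Q, g) = 5*g
1/D(127, -76) = 1/(5*(-76)) = 1/(-380) = -1/380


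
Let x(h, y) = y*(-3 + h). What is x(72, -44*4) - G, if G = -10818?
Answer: -1326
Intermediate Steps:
x(72, -44*4) - G = (-44*4)*(-3 + 72) - 1*(-10818) = -176*69 + 10818 = -12144 + 10818 = -1326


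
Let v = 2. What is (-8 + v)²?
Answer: 36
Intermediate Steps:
(-8 + v)² = (-8 + 2)² = (-6)² = 36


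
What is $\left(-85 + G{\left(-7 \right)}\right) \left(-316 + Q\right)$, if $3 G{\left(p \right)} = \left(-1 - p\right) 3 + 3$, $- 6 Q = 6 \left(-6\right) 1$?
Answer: $24180$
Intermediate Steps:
$Q = 6$ ($Q = - \frac{6 \left(-6\right) 1}{6} = - \frac{\left(-36\right) 1}{6} = \left(- \frac{1}{6}\right) \left(-36\right) = 6$)
$G{\left(p \right)} = - p$ ($G{\left(p \right)} = \frac{\left(-1 - p\right) 3 + 3}{3} = \frac{\left(-3 - 3 p\right) + 3}{3} = \frac{\left(-3\right) p}{3} = - p$)
$\left(-85 + G{\left(-7 \right)}\right) \left(-316 + Q\right) = \left(-85 - -7\right) \left(-316 + 6\right) = \left(-85 + 7\right) \left(-310\right) = \left(-78\right) \left(-310\right) = 24180$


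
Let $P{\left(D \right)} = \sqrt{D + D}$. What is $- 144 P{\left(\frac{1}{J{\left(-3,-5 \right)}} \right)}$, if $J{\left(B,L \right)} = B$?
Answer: $- 48 i \sqrt{6} \approx - 117.58 i$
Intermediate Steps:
$P{\left(D \right)} = \sqrt{2} \sqrt{D}$ ($P{\left(D \right)} = \sqrt{2 D} = \sqrt{2} \sqrt{D}$)
$- 144 P{\left(\frac{1}{J{\left(-3,-5 \right)}} \right)} = - 144 \sqrt{2} \sqrt{\frac{1}{-3}} = - 144 \sqrt{2} \sqrt{- \frac{1}{3}} = - 144 \sqrt{2} \frac{i \sqrt{3}}{3} = - 144 \frac{i \sqrt{6}}{3} = - 48 i \sqrt{6}$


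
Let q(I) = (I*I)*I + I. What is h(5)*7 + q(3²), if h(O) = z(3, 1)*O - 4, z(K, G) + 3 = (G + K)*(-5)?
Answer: -95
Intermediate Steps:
z(K, G) = -3 - 5*G - 5*K (z(K, G) = -3 + (G + K)*(-5) = -3 + (-5*G - 5*K) = -3 - 5*G - 5*K)
h(O) = -4 - 23*O (h(O) = (-3 - 5*1 - 5*3)*O - 4 = (-3 - 5 - 15)*O - 4 = -23*O - 4 = -4 - 23*O)
q(I) = I + I³ (q(I) = I²*I + I = I³ + I = I + I³)
h(5)*7 + q(3²) = (-4 - 23*5)*7 + (3² + (3²)³) = (-4 - 115)*7 + (9 + 9³) = -119*7 + (9 + 729) = -833 + 738 = -95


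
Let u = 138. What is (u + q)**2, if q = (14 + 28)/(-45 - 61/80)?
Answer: 5140029636/273529 ≈ 18792.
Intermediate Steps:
q = -480/523 (q = 42/(-45 - 61*1/80) = 42/(-45 - 61/80) = 42/(-3661/80) = 42*(-80/3661) = -480/523 ≈ -0.91778)
(u + q)**2 = (138 - 480/523)**2 = (71694/523)**2 = 5140029636/273529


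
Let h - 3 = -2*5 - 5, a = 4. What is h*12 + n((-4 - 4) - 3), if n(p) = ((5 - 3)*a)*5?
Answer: -104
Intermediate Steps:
h = -12 (h = 3 + (-2*5 - 5) = 3 + (-10 - 5) = 3 - 15 = -12)
n(p) = 40 (n(p) = ((5 - 3)*4)*5 = (2*4)*5 = 8*5 = 40)
h*12 + n((-4 - 4) - 3) = -12*12 + 40 = -144 + 40 = -104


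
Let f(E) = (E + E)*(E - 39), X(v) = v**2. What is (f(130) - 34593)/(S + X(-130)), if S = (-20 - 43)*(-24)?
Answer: -10933/18412 ≈ -0.59380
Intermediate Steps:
f(E) = 2*E*(-39 + E) (f(E) = (2*E)*(-39 + E) = 2*E*(-39 + E))
S = 1512 (S = -63*(-24) = 1512)
(f(130) - 34593)/(S + X(-130)) = (2*130*(-39 + 130) - 34593)/(1512 + (-130)**2) = (2*130*91 - 34593)/(1512 + 16900) = (23660 - 34593)/18412 = -10933*1/18412 = -10933/18412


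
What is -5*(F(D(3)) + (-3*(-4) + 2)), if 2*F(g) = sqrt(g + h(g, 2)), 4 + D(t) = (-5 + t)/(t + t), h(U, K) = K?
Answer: -70 - 5*I*sqrt(21)/6 ≈ -70.0 - 3.8188*I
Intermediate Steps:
D(t) = -4 + (-5 + t)/(2*t) (D(t) = -4 + (-5 + t)/(t + t) = -4 + (-5 + t)/((2*t)) = -4 + (-5 + t)*(1/(2*t)) = -4 + (-5 + t)/(2*t))
F(g) = sqrt(2 + g)/2 (F(g) = sqrt(g + 2)/2 = sqrt(2 + g)/2)
-5*(F(D(3)) + (-3*(-4) + 2)) = -5*(sqrt(2 + (1/2)*(-5 - 7*3)/3)/2 + (-3*(-4) + 2)) = -5*(sqrt(2 + (1/2)*(1/3)*(-5 - 21))/2 + (12 + 2)) = -5*(sqrt(2 + (1/2)*(1/3)*(-26))/2 + 14) = -5*(sqrt(2 - 13/3)/2 + 14) = -5*(sqrt(-7/3)/2 + 14) = -5*((I*sqrt(21)/3)/2 + 14) = -5*(I*sqrt(21)/6 + 14) = -5*(14 + I*sqrt(21)/6) = -70 - 5*I*sqrt(21)/6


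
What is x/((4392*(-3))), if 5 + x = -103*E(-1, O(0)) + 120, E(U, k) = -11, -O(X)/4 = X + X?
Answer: -52/549 ≈ -0.094718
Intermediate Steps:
O(X) = -8*X (O(X) = -4*(X + X) = -8*X)
x = 1248 (x = -5 + (-103*(-11) + 120) = -5 + (1133 + 120) = -5 + 1253 = 1248)
x/((4392*(-3))) = 1248/((4392*(-3))) = 1248/(-13176) = 1248*(-1/13176) = -52/549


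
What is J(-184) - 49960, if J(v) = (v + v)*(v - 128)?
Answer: 64856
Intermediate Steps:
J(v) = 2*v*(-128 + v) (J(v) = (2*v)*(-128 + v) = 2*v*(-128 + v))
J(-184) - 49960 = 2*(-184)*(-128 - 184) - 49960 = 2*(-184)*(-312) - 49960 = 114816 - 49960 = 64856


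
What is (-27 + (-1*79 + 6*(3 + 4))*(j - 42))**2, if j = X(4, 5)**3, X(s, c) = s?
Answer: 707281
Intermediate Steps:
j = 64 (j = 4**3 = 64)
(-27 + (-1*79 + 6*(3 + 4))*(j - 42))**2 = (-27 + (-1*79 + 6*(3 + 4))*(64 - 42))**2 = (-27 + (-79 + 6*7)*22)**2 = (-27 + (-79 + 42)*22)**2 = (-27 - 37*22)**2 = (-27 - 814)**2 = (-841)**2 = 707281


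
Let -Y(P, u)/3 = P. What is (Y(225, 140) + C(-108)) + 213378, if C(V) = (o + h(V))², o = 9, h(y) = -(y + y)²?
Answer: 2176155312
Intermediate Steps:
Y(P, u) = -3*P
h(y) = -4*y² (h(y) = -(2*y)² = -4*y²)
C(V) = (9 - 4*V²)²
(Y(225, 140) + C(-108)) + 213378 = (-3*225 + (-9 + 4*(-108)²)²) + 213378 = (-675 + (-9 + 4*11664)²) + 213378 = (-675 + (-9 + 46656)²) + 213378 = (-675 + 46647²) + 213378 = (-675 + 2175942609) + 213378 = 2175941934 + 213378 = 2176155312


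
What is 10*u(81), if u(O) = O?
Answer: 810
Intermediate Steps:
10*u(81) = 10*81 = 810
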